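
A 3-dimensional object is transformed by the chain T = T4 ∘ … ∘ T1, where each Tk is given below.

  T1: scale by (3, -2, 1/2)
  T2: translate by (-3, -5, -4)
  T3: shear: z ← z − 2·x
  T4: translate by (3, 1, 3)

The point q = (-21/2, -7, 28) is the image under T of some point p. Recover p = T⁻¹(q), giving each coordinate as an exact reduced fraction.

p = (-7/2, 3/2, 4)

T1 = [3 0 0 0; 0 -2 0 0; 0 0 1/2 0; 0 0 0 1]
T2·T1 = [3 0 0 -3; 0 -2 0 -5; 0 0 1/2 -4; 0 0 0 1]
T3·…·T1 = [3 0 0 -3; 0 -2 0 -5; -6 0 1/2 2; 0 0 0 1]
T4·…·T1 = [3 0 0 0; 0 -2 0 -4; -6 0 1/2 5; 0 0 0 1]
det M = -3; M⁻¹ = [1/3 0 0 0; 0 -1/2 0 -2; 4 0 2 -10; 0 0 0 1]
M⁻¹ · (-21/2, -7, 28)ᵀ = (-7/2, 3/2, 4)ᵀ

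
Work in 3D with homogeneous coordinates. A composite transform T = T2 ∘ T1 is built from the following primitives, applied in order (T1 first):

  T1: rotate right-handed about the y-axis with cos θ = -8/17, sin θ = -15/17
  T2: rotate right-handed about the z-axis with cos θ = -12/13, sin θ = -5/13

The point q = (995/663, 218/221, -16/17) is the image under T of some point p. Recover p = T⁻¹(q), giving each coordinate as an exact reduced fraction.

T1 = [-8/17 0 -15/17 0; 0 1 0 0; 15/17 0 -8/17 0; 0 0 0 1]
T2·T1 = [96/221 5/13 180/221 0; 40/221 -12/13 75/221 0; 15/17 0 -8/17 0; 0 0 0 1]
det M = 1; M⁻¹ = [96/221 40/221 15/17 0; 5/13 -12/13 0 0; 180/221 75/221 -8/17 0; 0 0 0 1]
M⁻¹ · (995/663, 218/221, -16/17)ᵀ = (0, -1/3, 2)ᵀ

p = (0, -1/3, 2)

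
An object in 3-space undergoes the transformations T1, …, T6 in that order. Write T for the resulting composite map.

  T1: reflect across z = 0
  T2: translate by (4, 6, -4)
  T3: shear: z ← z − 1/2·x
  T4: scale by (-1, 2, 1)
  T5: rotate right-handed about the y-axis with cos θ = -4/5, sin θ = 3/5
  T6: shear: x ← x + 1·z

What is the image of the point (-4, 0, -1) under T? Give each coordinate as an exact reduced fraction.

T(p) = (3/5, 12, 12/5)

T1 reflect across z = 0: (-4, 0, -1) → (-4, 0, 1)
T2 translate by (4, 6, -4): (-4, 0, 1) → (0, 6, -3)
T3 shear: z ← z − 1/2·x: (0, 6, -3) → (0, 6, -3)
T4 scale by (-1, 2, 1): (0, 6, -3) → (0, 12, -3)
T5 rotate right-handed about the y-axis with cos θ = -4/5, sin θ = 3/5: (0, 12, -3) → (-9/5, 12, 12/5)
T6 shear: x ← x + 1·z: (-9/5, 12, 12/5) → (3/5, 12, 12/5)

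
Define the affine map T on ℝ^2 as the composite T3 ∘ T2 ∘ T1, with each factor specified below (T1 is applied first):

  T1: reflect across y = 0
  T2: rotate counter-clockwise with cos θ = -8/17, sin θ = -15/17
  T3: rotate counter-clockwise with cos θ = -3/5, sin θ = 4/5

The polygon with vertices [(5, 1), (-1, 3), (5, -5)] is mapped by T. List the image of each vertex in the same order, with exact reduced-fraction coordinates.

T1 reflect across y = 0: (5, 1) → (5, -1); (-1, 3) → (-1, -3); (5, -5) → (5, 5)
T2 rotate counter-clockwise with cos θ = -8/17, sin θ = -15/17: (5, -1) → (-55/17, -67/17); (-1, -3) → (-37/17, 39/17); (5, 5) → (35/17, -115/17)
T3 rotate counter-clockwise with cos θ = -3/5, sin θ = 4/5: (-55/17, -67/17) → (433/85, -19/85); (-37/17, 39/17) → (-9/17, -53/17); (35/17, -115/17) → (71/17, 97/17)

image vertices: (433/85, -19/85), (-9/17, -53/17), (71/17, 97/17)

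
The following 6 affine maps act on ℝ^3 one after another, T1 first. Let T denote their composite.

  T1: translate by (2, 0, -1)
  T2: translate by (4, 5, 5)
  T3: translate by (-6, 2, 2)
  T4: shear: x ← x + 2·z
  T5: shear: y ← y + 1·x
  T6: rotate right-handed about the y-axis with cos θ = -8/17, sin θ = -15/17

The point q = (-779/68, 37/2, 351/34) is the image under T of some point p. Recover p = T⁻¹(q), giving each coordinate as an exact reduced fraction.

T1 = [1 0 0 2; 0 1 0 0; 0 0 1 -1; 0 0 0 1]
T2·T1 = [1 0 0 6; 0 1 0 5; 0 0 1 4; 0 0 0 1]
T3·…·T1 = [1 0 0 0; 0 1 0 7; 0 0 1 6; 0 0 0 1]
T4·…·T1 = [1 0 2 12; 0 1 0 7; 0 0 1 6; 0 0 0 1]
T5·…·T1 = [1 0 2 12; 1 1 2 19; 0 0 1 6; 0 0 0 1]
T6·…·T1 = [-8/17 0 -31/17 -186/17; 1 1 2 19; 15/17 0 22/17 132/17; 0 0 0 1]
det M = 1; M⁻¹ = [22/17 0 31/17 0; 8/17 1 -15/17 -7; -15/17 0 -8/17 -6; 0 0 0 1]
M⁻¹ · (-779/68, 37/2, 351/34)ᵀ = (4, -3, -3/4)ᵀ

p = (4, -3, -3/4)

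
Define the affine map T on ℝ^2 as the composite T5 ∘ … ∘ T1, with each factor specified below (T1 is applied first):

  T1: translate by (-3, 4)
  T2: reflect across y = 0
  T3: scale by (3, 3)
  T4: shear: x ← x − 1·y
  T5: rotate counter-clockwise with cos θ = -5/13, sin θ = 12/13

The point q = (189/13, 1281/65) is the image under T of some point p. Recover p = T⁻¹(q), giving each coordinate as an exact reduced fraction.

p = (1/5, 3)

T1 = [1 0 -3; 0 1 4; 0 0 1]
T2·T1 = [1 0 -3; 0 -1 -4; 0 0 1]
T3·…·T1 = [3 0 -9; 0 -3 -12; 0 0 1]
T4·…·T1 = [3 3 3; 0 -3 -12; 0 0 1]
T5·…·T1 = [-15/13 21/13 129/13; 36/13 51/13 96/13; 0 0 1]
det M = -9; M⁻¹ = [-17/39 7/39 3; 4/13 5/39 -4; 0 0 1]
M⁻¹ · (189/13, 1281/65)ᵀ = (1/5, 3)ᵀ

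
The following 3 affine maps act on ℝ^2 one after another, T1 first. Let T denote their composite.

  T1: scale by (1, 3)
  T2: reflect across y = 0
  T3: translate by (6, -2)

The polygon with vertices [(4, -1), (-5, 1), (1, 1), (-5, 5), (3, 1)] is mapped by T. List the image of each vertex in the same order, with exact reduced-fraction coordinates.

T1 scale by (1, 3): (4, -1) → (4, -3); (-5, 1) → (-5, 3); (1, 1) → (1, 3); (-5, 5) → (-5, 15); (3, 1) → (3, 3)
T2 reflect across y = 0: (4, -3) → (4, 3); (-5, 3) → (-5, -3); (1, 3) → (1, -3); (-5, 15) → (-5, -15); (3, 3) → (3, -3)
T3 translate by (6, -2): (4, 3) → (10, 1); (-5, -3) → (1, -5); (1, -3) → (7, -5); (-5, -15) → (1, -17); (3, -3) → (9, -5)

image vertices: (10, 1), (1, -5), (7, -5), (1, -17), (9, -5)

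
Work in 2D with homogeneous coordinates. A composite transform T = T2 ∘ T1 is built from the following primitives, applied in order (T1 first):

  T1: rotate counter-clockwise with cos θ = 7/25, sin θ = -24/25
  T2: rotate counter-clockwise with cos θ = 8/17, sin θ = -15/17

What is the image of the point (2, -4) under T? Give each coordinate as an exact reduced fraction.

T1 rotate counter-clockwise with cos θ = 7/25, sin θ = -24/25: (2, -4) → (-82/25, -76/25)
T2 rotate counter-clockwise with cos θ = 8/17, sin θ = -15/17: (-82/25, -76/25) → (-1796/425, 622/425)

T(p) = (-1796/425, 622/425)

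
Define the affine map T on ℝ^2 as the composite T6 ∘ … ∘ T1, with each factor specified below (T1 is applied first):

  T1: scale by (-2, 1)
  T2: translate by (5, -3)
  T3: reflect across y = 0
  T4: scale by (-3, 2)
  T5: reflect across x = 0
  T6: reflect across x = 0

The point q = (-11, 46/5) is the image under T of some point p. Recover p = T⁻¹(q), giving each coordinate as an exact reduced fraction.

T1 = [-2 0 0; 0 1 0; 0 0 1]
T2·T1 = [-2 0 5; 0 1 -3; 0 0 1]
T3·…·T1 = [-2 0 5; 0 -1 3; 0 0 1]
T4·…·T1 = [6 0 -15; 0 -2 6; 0 0 1]
T5·…·T1 = [-6 0 15; 0 -2 6; 0 0 1]
T6·…·T1 = [6 0 -15; 0 -2 6; 0 0 1]
det M = -12; M⁻¹ = [1/6 0 5/2; 0 -1/2 3; 0 0 1]
M⁻¹ · (-11, 46/5)ᵀ = (2/3, -8/5)ᵀ

p = (2/3, -8/5)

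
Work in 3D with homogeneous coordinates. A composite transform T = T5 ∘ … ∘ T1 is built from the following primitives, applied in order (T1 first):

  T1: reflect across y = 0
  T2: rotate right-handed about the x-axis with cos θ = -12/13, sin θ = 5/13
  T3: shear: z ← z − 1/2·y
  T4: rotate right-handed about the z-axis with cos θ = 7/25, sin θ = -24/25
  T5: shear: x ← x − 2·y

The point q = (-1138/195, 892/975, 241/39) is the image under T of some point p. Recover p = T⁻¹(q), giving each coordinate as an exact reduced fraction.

p = (-2, -5, -8/3)

T1 = [1 0 0 0; 0 -1 0 0; 0 0 1 0; 0 0 0 1]
T2·T1 = [1 0 0 0; 0 12/13 -5/13 0; 0 -5/13 -12/13 0; 0 0 0 1]
T3·…·T1 = [1 0 0 0; 0 12/13 -5/13 0; 0 -11/13 -19/26 0; 0 0 0 1]
T4·…·T1 = [7/25 288/325 -24/65 0; -24/25 84/325 -7/65 0; 0 -11/13 -19/26 0; 0 0 0 1]
T5·…·T1 = [11/5 24/65 -2/13 0; -24/25 84/325 -7/65 0; 0 -11/13 -19/26 0; 0 0 0 1]
det M = -1; M⁻¹ = [7/25 -2/5 0 0; 228/325 209/130 -5/13 0; -264/325 -121/65 -12/13 0; 0 0 0 1]
M⁻¹ · (-1138/195, 892/975, 241/39)ᵀ = (-2, -5, -8/3)ᵀ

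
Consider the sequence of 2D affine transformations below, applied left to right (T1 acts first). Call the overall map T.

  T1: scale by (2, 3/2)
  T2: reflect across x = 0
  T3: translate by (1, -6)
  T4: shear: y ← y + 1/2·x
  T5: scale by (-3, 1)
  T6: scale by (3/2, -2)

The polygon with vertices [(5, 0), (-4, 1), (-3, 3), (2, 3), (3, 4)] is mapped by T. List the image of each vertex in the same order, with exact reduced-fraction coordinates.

image vertices: (81/2, 21), (-81/2, 0), (-63/2, -4), (27/2, 6), (45/2, 5)

T1 scale by (2, 3/2): (5, 0) → (10, 0); (-4, 1) → (-8, 3/2); (-3, 3) → (-6, 9/2); (2, 3) → (4, 9/2); (3, 4) → (6, 6)
T2 reflect across x = 0: (10, 0) → (-10, 0); (-8, 3/2) → (8, 3/2); (-6, 9/2) → (6, 9/2); (4, 9/2) → (-4, 9/2); (6, 6) → (-6, 6)
T3 translate by (1, -6): (-10, 0) → (-9, -6); (8, 3/2) → (9, -9/2); (6, 9/2) → (7, -3/2); (-4, 9/2) → (-3, -3/2); (-6, 6) → (-5, 0)
T4 shear: y ← y + 1/2·x: (-9, -6) → (-9, -21/2); (9, -9/2) → (9, 0); (7, -3/2) → (7, 2); (-3, -3/2) → (-3, -3); (-5, 0) → (-5, -5/2)
T5 scale by (-3, 1): (-9, -21/2) → (27, -21/2); (9, 0) → (-27, 0); (7, 2) → (-21, 2); (-3, -3) → (9, -3); (-5, -5/2) → (15, -5/2)
T6 scale by (3/2, -2): (27, -21/2) → (81/2, 21); (-27, 0) → (-81/2, 0); (-21, 2) → (-63/2, -4); (9, -3) → (27/2, 6); (15, -5/2) → (45/2, 5)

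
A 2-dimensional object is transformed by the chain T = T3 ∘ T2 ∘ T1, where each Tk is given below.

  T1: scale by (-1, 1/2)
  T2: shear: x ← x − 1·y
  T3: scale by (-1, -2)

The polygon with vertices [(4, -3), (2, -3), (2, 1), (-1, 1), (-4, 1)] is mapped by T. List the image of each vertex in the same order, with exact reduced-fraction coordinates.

image vertices: (5/2, 3), (1/2, 3), (5/2, -1), (-1/2, -1), (-7/2, -1)

T1 scale by (-1, 1/2): (4, -3) → (-4, -3/2); (2, -3) → (-2, -3/2); (2, 1) → (-2, 1/2); (-1, 1) → (1, 1/2); (-4, 1) → (4, 1/2)
T2 shear: x ← x − 1·y: (-4, -3/2) → (-5/2, -3/2); (-2, -3/2) → (-1/2, -3/2); (-2, 1/2) → (-5/2, 1/2); (1, 1/2) → (1/2, 1/2); (4, 1/2) → (7/2, 1/2)
T3 scale by (-1, -2): (-5/2, -3/2) → (5/2, 3); (-1/2, -3/2) → (1/2, 3); (-5/2, 1/2) → (5/2, -1); (1/2, 1/2) → (-1/2, -1); (7/2, 1/2) → (-7/2, -1)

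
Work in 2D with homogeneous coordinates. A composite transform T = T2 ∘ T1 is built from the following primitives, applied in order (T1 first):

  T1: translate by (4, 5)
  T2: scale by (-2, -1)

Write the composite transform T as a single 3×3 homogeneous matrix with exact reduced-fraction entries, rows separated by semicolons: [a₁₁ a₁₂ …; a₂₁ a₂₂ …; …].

T1 = [1 0 4; 0 1 5; 0 0 1]
T2·T1 = [-2 0 -8; 0 -1 -5; 0 0 1]

T = [-2 0 -8; 0 -1 -5; 0 0 1]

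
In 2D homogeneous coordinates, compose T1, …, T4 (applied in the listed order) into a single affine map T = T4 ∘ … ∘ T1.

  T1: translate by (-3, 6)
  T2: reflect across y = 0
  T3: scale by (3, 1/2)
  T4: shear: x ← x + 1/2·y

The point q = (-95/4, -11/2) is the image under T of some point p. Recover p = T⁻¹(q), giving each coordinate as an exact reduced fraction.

p = (-4, 5)

T1 = [1 0 -3; 0 1 6; 0 0 1]
T2·T1 = [1 0 -3; 0 -1 -6; 0 0 1]
T3·…·T1 = [3 0 -9; 0 -1/2 -3; 0 0 1]
T4·…·T1 = [3 -1/4 -21/2; 0 -1/2 -3; 0 0 1]
det M = -3/2; M⁻¹ = [1/3 -1/6 3; 0 -2 -6; 0 0 1]
M⁻¹ · (-95/4, -11/2)ᵀ = (-4, 5)ᵀ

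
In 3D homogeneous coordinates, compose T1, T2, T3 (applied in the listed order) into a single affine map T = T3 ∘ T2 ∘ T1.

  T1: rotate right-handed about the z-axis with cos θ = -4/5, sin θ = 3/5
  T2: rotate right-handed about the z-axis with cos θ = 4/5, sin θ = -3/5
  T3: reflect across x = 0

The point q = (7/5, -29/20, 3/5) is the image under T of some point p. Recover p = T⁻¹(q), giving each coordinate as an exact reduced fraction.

T1 = [-4/5 -3/5 0 0; 3/5 -4/5 0 0; 0 0 1 0; 0 0 0 1]
T2·T1 = [-7/25 -24/25 0 0; 24/25 -7/25 0 0; 0 0 1 0; 0 0 0 1]
T3·…·T1 = [7/25 24/25 0 0; 24/25 -7/25 0 0; 0 0 1 0; 0 0 0 1]
det M = -1; M⁻¹ = [7/25 24/25 0 0; 24/25 -7/25 0 0; 0 0 1 0; 0 0 0 1]
M⁻¹ · (7/5, -29/20, 3/5)ᵀ = (-1, 7/4, 3/5)ᵀ

p = (-1, 7/4, 3/5)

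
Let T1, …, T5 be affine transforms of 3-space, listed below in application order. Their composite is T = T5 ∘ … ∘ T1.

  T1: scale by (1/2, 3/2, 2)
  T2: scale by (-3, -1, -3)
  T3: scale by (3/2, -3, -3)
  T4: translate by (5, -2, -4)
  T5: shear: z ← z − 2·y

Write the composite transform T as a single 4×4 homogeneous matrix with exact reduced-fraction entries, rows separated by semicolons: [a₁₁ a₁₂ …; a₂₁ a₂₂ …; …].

T = [-9/4 0 0 5; 0 9/2 0 -2; 0 -9 18 0; 0 0 0 1]

T1 = [1/2 0 0 0; 0 3/2 0 0; 0 0 2 0; 0 0 0 1]
T2·T1 = [-3/2 0 0 0; 0 -3/2 0 0; 0 0 -6 0; 0 0 0 1]
T3·…·T1 = [-9/4 0 0 0; 0 9/2 0 0; 0 0 18 0; 0 0 0 1]
T4·…·T1 = [-9/4 0 0 5; 0 9/2 0 -2; 0 0 18 -4; 0 0 0 1]
T5·…·T1 = [-9/4 0 0 5; 0 9/2 0 -2; 0 -9 18 0; 0 0 0 1]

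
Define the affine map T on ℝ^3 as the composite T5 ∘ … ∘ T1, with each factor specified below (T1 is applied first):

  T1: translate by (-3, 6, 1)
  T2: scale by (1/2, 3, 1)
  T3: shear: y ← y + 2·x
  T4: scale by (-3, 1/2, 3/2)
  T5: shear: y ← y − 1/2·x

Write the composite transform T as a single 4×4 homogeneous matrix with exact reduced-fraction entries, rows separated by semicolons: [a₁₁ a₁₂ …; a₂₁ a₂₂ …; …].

T1 = [1 0 0 -3; 0 1 0 6; 0 0 1 1; 0 0 0 1]
T2·T1 = [1/2 0 0 -3/2; 0 3 0 18; 0 0 1 1; 0 0 0 1]
T3·…·T1 = [1/2 0 0 -3/2; 1 3 0 15; 0 0 1 1; 0 0 0 1]
T4·…·T1 = [-3/2 0 0 9/2; 1/2 3/2 0 15/2; 0 0 3/2 3/2; 0 0 0 1]
T5·…·T1 = [-3/2 0 0 9/2; 5/4 3/2 0 21/4; 0 0 3/2 3/2; 0 0 0 1]

T = [-3/2 0 0 9/2; 5/4 3/2 0 21/4; 0 0 3/2 3/2; 0 0 0 1]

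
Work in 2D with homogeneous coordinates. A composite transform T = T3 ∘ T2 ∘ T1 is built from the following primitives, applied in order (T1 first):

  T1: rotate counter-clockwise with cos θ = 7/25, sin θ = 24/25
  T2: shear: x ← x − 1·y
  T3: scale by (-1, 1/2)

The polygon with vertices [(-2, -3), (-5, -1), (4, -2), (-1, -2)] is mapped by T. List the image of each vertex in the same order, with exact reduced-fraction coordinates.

T1 rotate counter-clockwise with cos θ = 7/25, sin θ = 24/25: (-2, -3) → (58/25, -69/25); (-5, -1) → (-11/25, -127/25); (4, -2) → (76/25, 82/25); (-1, -2) → (41/25, -38/25)
T2 shear: x ← x − 1·y: (58/25, -69/25) → (127/25, -69/25); (-11/25, -127/25) → (116/25, -127/25); (76/25, 82/25) → (-6/25, 82/25); (41/25, -38/25) → (79/25, -38/25)
T3 scale by (-1, 1/2): (127/25, -69/25) → (-127/25, -69/50); (116/25, -127/25) → (-116/25, -127/50); (-6/25, 82/25) → (6/25, 41/25); (79/25, -38/25) → (-79/25, -19/25)

image vertices: (-127/25, -69/50), (-116/25, -127/50), (6/25, 41/25), (-79/25, -19/25)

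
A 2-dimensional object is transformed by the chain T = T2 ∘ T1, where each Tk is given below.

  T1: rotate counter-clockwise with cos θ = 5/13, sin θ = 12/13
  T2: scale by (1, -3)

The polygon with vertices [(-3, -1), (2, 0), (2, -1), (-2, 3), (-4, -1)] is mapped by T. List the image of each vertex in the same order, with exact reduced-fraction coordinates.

T1 rotate counter-clockwise with cos θ = 5/13, sin θ = 12/13: (-3, -1) → (-3/13, -41/13); (2, 0) → (10/13, 24/13); (2, -1) → (22/13, 19/13); (-2, 3) → (-46/13, -9/13); (-4, -1) → (-8/13, -53/13)
T2 scale by (1, -3): (-3/13, -41/13) → (-3/13, 123/13); (10/13, 24/13) → (10/13, -72/13); (22/13, 19/13) → (22/13, -57/13); (-46/13, -9/13) → (-46/13, 27/13); (-8/13, -53/13) → (-8/13, 159/13)

image vertices: (-3/13, 123/13), (10/13, -72/13), (22/13, -57/13), (-46/13, 27/13), (-8/13, 159/13)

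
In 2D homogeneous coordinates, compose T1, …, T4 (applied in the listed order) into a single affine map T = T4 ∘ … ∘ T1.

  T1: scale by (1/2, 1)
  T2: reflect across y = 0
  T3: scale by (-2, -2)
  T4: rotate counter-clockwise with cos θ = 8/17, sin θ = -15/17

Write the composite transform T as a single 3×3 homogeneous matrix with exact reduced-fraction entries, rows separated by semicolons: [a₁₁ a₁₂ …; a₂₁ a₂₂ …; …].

T = [-8/17 30/17 0; 15/17 16/17 0; 0 0 1]

T1 = [1/2 0 0; 0 1 0; 0 0 1]
T2·T1 = [1/2 0 0; 0 -1 0; 0 0 1]
T3·…·T1 = [-1 0 0; 0 2 0; 0 0 1]
T4·…·T1 = [-8/17 30/17 0; 15/17 16/17 0; 0 0 1]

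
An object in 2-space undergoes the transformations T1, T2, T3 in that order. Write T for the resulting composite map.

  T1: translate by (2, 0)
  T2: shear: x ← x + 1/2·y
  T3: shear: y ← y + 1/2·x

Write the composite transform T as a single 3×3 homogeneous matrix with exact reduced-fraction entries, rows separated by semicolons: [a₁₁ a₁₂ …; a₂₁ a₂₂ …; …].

T1 = [1 0 2; 0 1 0; 0 0 1]
T2·T1 = [1 1/2 2; 0 1 0; 0 0 1]
T3·…·T1 = [1 1/2 2; 1/2 5/4 1; 0 0 1]

T = [1 1/2 2; 1/2 5/4 1; 0 0 1]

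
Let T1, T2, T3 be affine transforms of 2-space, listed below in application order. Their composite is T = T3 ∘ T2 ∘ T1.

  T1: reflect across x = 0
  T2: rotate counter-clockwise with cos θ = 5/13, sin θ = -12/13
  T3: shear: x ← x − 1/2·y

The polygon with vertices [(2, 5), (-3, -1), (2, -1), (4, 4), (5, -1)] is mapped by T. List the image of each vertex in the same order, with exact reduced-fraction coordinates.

image vertices: (51/26, 49/13), (47/26, -41/13), (-63/26, 19/13), (-6/13, 68/13), (-129/26, 55/13)

T1 reflect across x = 0: (2, 5) → (-2, 5); (-3, -1) → (3, -1); (2, -1) → (-2, -1); (4, 4) → (-4, 4); (5, -1) → (-5, -1)
T2 rotate counter-clockwise with cos θ = 5/13, sin θ = -12/13: (-2, 5) → (50/13, 49/13); (3, -1) → (3/13, -41/13); (-2, -1) → (-22/13, 19/13); (-4, 4) → (28/13, 68/13); (-5, -1) → (-37/13, 55/13)
T3 shear: x ← x − 1/2·y: (50/13, 49/13) → (51/26, 49/13); (3/13, -41/13) → (47/26, -41/13); (-22/13, 19/13) → (-63/26, 19/13); (28/13, 68/13) → (-6/13, 68/13); (-37/13, 55/13) → (-129/26, 55/13)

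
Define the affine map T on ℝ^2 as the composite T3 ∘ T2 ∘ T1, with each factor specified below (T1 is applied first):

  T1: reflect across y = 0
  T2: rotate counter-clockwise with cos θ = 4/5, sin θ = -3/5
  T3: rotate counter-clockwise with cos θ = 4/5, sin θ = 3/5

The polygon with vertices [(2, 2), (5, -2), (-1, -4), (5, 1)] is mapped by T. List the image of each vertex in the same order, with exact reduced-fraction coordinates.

T1 reflect across y = 0: (2, 2) → (2, -2); (5, -2) → (5, 2); (-1, -4) → (-1, 4); (5, 1) → (5, -1)
T2 rotate counter-clockwise with cos θ = 4/5, sin θ = -3/5: (2, -2) → (2/5, -14/5); (5, 2) → (26/5, -7/5); (-1, 4) → (8/5, 19/5); (5, -1) → (17/5, -19/5)
T3 rotate counter-clockwise with cos θ = 4/5, sin θ = 3/5: (2/5, -14/5) → (2, -2); (26/5, -7/5) → (5, 2); (8/5, 19/5) → (-1, 4); (17/5, -19/5) → (5, -1)

image vertices: (2, -2), (5, 2), (-1, 4), (5, -1)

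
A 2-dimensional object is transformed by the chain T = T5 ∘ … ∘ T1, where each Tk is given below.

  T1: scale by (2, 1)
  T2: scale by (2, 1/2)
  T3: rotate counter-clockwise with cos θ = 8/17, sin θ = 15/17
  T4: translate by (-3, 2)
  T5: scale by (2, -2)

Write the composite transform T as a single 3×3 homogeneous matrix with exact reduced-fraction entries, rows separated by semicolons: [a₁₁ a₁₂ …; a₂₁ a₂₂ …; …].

T = [64/17 -15/17 -6; -120/17 -8/17 -4; 0 0 1]

T1 = [2 0 0; 0 1 0; 0 0 1]
T2·T1 = [4 0 0; 0 1/2 0; 0 0 1]
T3·…·T1 = [32/17 -15/34 0; 60/17 4/17 0; 0 0 1]
T4·…·T1 = [32/17 -15/34 -3; 60/17 4/17 2; 0 0 1]
T5·…·T1 = [64/17 -15/17 -6; -120/17 -8/17 -4; 0 0 1]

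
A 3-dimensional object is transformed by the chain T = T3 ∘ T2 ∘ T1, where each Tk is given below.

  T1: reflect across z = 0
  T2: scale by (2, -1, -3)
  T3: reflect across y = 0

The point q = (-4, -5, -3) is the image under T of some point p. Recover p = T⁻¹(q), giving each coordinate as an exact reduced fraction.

p = (-2, -5, -1)

T1 = [1 0 0 0; 0 1 0 0; 0 0 -1 0; 0 0 0 1]
T2·T1 = [2 0 0 0; 0 -1 0 0; 0 0 3 0; 0 0 0 1]
T3·…·T1 = [2 0 0 0; 0 1 0 0; 0 0 3 0; 0 0 0 1]
det M = 6; M⁻¹ = [1/2 0 0 0; 0 1 0 0; 0 0 1/3 0; 0 0 0 1]
M⁻¹ · (-4, -5, -3)ᵀ = (-2, -5, -1)ᵀ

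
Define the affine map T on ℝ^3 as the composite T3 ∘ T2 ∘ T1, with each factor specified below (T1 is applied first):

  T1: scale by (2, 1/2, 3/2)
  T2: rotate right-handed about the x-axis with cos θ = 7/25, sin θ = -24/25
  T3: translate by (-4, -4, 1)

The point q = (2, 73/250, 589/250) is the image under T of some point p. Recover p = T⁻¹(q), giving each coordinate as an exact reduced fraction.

p = (3, -1/5, 3)

T1 = [2 0 0 0; 0 1/2 0 0; 0 0 3/2 0; 0 0 0 1]
T2·T1 = [2 0 0 0; 0 7/50 36/25 0; 0 -12/25 21/50 0; 0 0 0 1]
T3·…·T1 = [2 0 0 -4; 0 7/50 36/25 -4; 0 -12/25 21/50 1; 0 0 0 1]
det M = 3/2; M⁻¹ = [1/2 0 0 2; 0 14/25 -48/25 104/25; 0 16/25 14/75 178/75; 0 0 0 1]
M⁻¹ · (2, 73/250, 589/250)ᵀ = (3, -1/5, 3)ᵀ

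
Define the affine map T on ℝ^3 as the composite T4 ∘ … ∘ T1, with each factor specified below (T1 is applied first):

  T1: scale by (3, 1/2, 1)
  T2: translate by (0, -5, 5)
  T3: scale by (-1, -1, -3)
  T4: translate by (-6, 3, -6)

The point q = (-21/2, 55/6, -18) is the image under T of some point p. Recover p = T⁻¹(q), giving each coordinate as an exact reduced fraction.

p = (3/2, -7/3, -1)

T1 = [3 0 0 0; 0 1/2 0 0; 0 0 1 0; 0 0 0 1]
T2·T1 = [3 0 0 0; 0 1/2 0 -5; 0 0 1 5; 0 0 0 1]
T3·…·T1 = [-3 0 0 0; 0 -1/2 0 5; 0 0 -3 -15; 0 0 0 1]
T4·…·T1 = [-3 0 0 -6; 0 -1/2 0 8; 0 0 -3 -21; 0 0 0 1]
det M = -9/2; M⁻¹ = [-1/3 0 0 -2; 0 -2 0 16; 0 0 -1/3 -7; 0 0 0 1]
M⁻¹ · (-21/2, 55/6, -18)ᵀ = (3/2, -7/3, -1)ᵀ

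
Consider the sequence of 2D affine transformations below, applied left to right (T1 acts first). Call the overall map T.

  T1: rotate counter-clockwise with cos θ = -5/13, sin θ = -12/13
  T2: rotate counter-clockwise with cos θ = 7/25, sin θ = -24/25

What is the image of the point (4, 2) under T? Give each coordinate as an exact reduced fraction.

T(p) = (-1364/325, -502/325)

T1 rotate counter-clockwise with cos θ = -5/13, sin θ = -12/13: (4, 2) → (4/13, -58/13)
T2 rotate counter-clockwise with cos θ = 7/25, sin θ = -24/25: (4/13, -58/13) → (-1364/325, -502/325)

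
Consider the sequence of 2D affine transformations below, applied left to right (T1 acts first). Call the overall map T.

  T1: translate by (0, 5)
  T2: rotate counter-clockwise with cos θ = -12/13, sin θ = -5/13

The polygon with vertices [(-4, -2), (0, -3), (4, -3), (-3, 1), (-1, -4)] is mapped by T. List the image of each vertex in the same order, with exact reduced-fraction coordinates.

image vertices: (63/13, -16/13), (10/13, -24/13), (-38/13, -44/13), (66/13, -57/13), (17/13, -7/13)

T1 translate by (0, 5): (-4, -2) → (-4, 3); (0, -3) → (0, 2); (4, -3) → (4, 2); (-3, 1) → (-3, 6); (-1, -4) → (-1, 1)
T2 rotate counter-clockwise with cos θ = -12/13, sin θ = -5/13: (-4, 3) → (63/13, -16/13); (0, 2) → (10/13, -24/13); (4, 2) → (-38/13, -44/13); (-3, 6) → (66/13, -57/13); (-1, 1) → (17/13, -7/13)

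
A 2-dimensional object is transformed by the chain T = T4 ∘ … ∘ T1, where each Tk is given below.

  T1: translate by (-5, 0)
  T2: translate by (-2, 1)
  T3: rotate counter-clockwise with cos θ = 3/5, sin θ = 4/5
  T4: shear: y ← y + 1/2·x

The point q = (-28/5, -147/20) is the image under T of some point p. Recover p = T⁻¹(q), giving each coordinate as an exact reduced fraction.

p = (0, 3/4)

T1 = [1 0 -5; 0 1 0; 0 0 1]
T2·T1 = [1 0 -7; 0 1 1; 0 0 1]
T3·…·T1 = [3/5 -4/5 -5; 4/5 3/5 -5; 0 0 1]
T4·…·T1 = [3/5 -4/5 -5; 11/10 1/5 -15/2; 0 0 1]
det M = 1; M⁻¹ = [1/5 4/5 7; -11/10 3/5 -1; 0 0 1]
M⁻¹ · (-28/5, -147/20)ᵀ = (0, 3/4)ᵀ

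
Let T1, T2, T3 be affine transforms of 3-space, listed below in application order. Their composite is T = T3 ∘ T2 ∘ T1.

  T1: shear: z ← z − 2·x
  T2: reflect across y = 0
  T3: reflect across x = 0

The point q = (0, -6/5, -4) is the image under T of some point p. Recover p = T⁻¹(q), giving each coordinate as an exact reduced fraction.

T1 = [1 0 0 0; 0 1 0 0; -2 0 1 0; 0 0 0 1]
T2·T1 = [1 0 0 0; 0 -1 0 0; -2 0 1 0; 0 0 0 1]
T3·…·T1 = [-1 0 0 0; 0 -1 0 0; -2 0 1 0; 0 0 0 1]
det M = 1; M⁻¹ = [-1 0 0 0; 0 -1 0 0; -2 0 1 0; 0 0 0 1]
M⁻¹ · (0, -6/5, -4)ᵀ = (0, 6/5, -4)ᵀ

p = (0, 6/5, -4)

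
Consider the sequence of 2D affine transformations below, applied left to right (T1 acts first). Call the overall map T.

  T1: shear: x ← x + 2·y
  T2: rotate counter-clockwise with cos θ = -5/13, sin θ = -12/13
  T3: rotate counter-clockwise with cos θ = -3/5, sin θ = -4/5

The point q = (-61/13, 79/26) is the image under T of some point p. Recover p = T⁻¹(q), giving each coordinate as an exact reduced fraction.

T1 = [1 2 0; 0 1 0; 0 0 1]
T2·T1 = [-5/13 2/13 0; -12/13 -29/13 0; 0 0 1]
T3·…·T1 = [-33/65 -122/65 0; 56/65 79/65 0; 0 0 1]
det M = 1; M⁻¹ = [79/65 122/65 0; -56/65 -33/65 0; 0 0 1]
M⁻¹ · (-61/13, 79/26)ᵀ = (0, 5/2)ᵀ

p = (0, 5/2)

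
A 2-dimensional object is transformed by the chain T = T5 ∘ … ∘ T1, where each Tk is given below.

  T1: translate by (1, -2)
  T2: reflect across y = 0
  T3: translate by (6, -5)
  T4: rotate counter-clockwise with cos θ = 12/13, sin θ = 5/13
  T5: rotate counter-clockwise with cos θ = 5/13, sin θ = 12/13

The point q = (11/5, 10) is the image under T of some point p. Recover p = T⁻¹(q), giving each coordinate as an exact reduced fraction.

T1 = [1 0 1; 0 1 -2; 0 0 1]
T2·T1 = [1 0 1; 0 -1 2; 0 0 1]
T3·…·T1 = [1 0 7; 0 -1 -3; 0 0 1]
T4·…·T1 = [12/13 5/13 99/13; 5/13 -12/13 -1/13; 0 0 1]
T5·…·T1 = [0 1 3; 1 0 7; 0 0 1]
det M = -1; M⁻¹ = [0 1 -7; 1 0 -3; 0 0 1]
M⁻¹ · (11/5, 10)ᵀ = (3, -4/5)ᵀ

p = (3, -4/5)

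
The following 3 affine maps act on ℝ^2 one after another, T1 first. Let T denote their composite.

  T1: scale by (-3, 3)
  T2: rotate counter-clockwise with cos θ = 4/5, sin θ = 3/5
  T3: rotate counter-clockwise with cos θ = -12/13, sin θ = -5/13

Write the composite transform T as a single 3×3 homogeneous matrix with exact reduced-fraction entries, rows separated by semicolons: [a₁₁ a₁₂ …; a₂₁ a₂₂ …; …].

T1 = [-3 0 0; 0 3 0; 0 0 1]
T2·T1 = [-12/5 -9/5 0; -9/5 12/5 0; 0 0 1]
T3·…·T1 = [99/65 168/65 0; 168/65 -99/65 0; 0 0 1]

T = [99/65 168/65 0; 168/65 -99/65 0; 0 0 1]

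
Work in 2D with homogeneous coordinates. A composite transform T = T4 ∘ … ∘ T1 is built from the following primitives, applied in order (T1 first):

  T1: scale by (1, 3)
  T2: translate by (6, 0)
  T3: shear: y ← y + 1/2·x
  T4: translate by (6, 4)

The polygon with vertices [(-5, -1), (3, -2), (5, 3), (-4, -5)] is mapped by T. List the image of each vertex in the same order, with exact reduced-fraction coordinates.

image vertices: (7, 3/2), (15, 5/2), (17, 37/2), (8, -10)

T1 scale by (1, 3): (-5, -1) → (-5, -3); (3, -2) → (3, -6); (5, 3) → (5, 9); (-4, -5) → (-4, -15)
T2 translate by (6, 0): (-5, -3) → (1, -3); (3, -6) → (9, -6); (5, 9) → (11, 9); (-4, -15) → (2, -15)
T3 shear: y ← y + 1/2·x: (1, -3) → (1, -5/2); (9, -6) → (9, -3/2); (11, 9) → (11, 29/2); (2, -15) → (2, -14)
T4 translate by (6, 4): (1, -5/2) → (7, 3/2); (9, -3/2) → (15, 5/2); (11, 29/2) → (17, 37/2); (2, -14) → (8, -10)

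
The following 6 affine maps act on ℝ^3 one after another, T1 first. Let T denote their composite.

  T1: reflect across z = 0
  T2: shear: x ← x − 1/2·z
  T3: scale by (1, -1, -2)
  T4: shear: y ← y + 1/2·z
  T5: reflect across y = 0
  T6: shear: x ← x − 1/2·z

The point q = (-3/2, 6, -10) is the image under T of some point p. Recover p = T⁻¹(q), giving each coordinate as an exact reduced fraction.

p = (-4, 1, -5)

T1 = [1 0 0 0; 0 1 0 0; 0 0 -1 0; 0 0 0 1]
T2·T1 = [1 0 1/2 0; 0 1 0 0; 0 0 -1 0; 0 0 0 1]
T3·…·T1 = [1 0 1/2 0; 0 -1 0 0; 0 0 2 0; 0 0 0 1]
T4·…·T1 = [1 0 1/2 0; 0 -1 1 0; 0 0 2 0; 0 0 0 1]
T5·…·T1 = [1 0 1/2 0; 0 1 -1 0; 0 0 2 0; 0 0 0 1]
T6·…·T1 = [1 0 -1/2 0; 0 1 -1 0; 0 0 2 0; 0 0 0 1]
det M = 2; M⁻¹ = [1 0 1/4 0; 0 1 1/2 0; 0 0 1/2 0; 0 0 0 1]
M⁻¹ · (-3/2, 6, -10)ᵀ = (-4, 1, -5)ᵀ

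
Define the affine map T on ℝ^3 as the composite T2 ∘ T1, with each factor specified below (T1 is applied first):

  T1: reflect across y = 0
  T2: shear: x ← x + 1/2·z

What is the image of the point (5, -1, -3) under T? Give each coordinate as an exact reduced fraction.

T1 reflect across y = 0: (5, -1, -3) → (5, 1, -3)
T2 shear: x ← x + 1/2·z: (5, 1, -3) → (7/2, 1, -3)

T(p) = (7/2, 1, -3)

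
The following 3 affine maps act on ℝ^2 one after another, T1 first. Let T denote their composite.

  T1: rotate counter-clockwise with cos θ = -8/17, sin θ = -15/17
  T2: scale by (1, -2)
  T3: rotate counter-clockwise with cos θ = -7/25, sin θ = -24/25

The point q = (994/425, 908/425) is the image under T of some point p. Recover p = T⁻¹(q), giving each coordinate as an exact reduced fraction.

T1 = [-8/17 15/17 0; -15/17 -8/17 0; 0 0 1]
T2·T1 = [-8/17 15/17 0; 30/17 16/17 0; 0 0 1]
T3·…·T1 = [776/425 279/425 0; -18/425 -472/425 0; 0 0 1]
det M = -2; M⁻¹ = [236/425 279/850 0; -9/425 -388/425 0; 0 0 1]
M⁻¹ · (994/425, 908/425)ᵀ = (2, -2)ᵀ

p = (2, -2)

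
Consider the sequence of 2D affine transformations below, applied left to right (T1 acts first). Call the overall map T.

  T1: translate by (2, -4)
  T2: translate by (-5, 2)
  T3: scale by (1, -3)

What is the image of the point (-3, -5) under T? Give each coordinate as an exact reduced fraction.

T1 translate by (2, -4): (-3, -5) → (-1, -9)
T2 translate by (-5, 2): (-1, -9) → (-6, -7)
T3 scale by (1, -3): (-6, -7) → (-6, 21)

T(p) = (-6, 21)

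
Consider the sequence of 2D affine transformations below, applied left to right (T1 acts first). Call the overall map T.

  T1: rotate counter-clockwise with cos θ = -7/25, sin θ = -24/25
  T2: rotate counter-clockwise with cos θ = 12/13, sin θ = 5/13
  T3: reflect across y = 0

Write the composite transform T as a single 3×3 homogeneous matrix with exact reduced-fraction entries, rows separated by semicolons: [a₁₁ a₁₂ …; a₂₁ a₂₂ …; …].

T = [36/325 323/325 0; 323/325 -36/325 0; 0 0 1]

T1 = [-7/25 24/25 0; -24/25 -7/25 0; 0 0 1]
T2·T1 = [36/325 323/325 0; -323/325 36/325 0; 0 0 1]
T3·…·T1 = [36/325 323/325 0; 323/325 -36/325 0; 0 0 1]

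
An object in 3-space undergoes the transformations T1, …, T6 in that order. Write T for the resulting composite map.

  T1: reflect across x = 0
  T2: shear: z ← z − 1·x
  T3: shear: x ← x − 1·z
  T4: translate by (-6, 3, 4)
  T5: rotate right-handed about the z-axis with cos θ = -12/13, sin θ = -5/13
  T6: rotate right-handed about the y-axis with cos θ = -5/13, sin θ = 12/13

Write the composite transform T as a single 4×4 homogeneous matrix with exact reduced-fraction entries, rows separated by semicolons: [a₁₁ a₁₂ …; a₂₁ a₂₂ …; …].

T1 = [-1 0 0 0; 0 1 0 0; 0 0 1 0; 0 0 0 1]
T2·T1 = [-1 0 0 0; 0 1 0 0; 1 0 1 0; 0 0 0 1]
T3·…·T1 = [-2 0 -1 0; 0 1 0 0; 1 0 1 0; 0 0 0 1]
T4·…·T1 = [-2 0 -1 -6; 0 1 0 3; 1 0 1 4; 0 0 0 1]
T5·…·T1 = [24/13 5/13 12/13 87/13; 10/13 -12/13 5/13 -6/13; 1 0 1 4; 0 0 0 1]
T6·…·T1 = [36/169 -25/169 96/169 189/169; 10/13 -12/13 5/13 -6/13; -353/169 -60/169 -209/169 -1304/169; 0 0 0 1]

T = [36/169 -25/169 96/169 189/169; 10/13 -12/13 5/13 -6/13; -353/169 -60/169 -209/169 -1304/169; 0 0 0 1]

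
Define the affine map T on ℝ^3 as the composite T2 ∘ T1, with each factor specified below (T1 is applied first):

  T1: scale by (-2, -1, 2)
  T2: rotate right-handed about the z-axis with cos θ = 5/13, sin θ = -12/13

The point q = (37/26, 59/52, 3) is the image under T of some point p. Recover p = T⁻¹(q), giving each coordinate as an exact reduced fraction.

T1 = [-2 0 0 0; 0 -1 0 0; 0 0 2 0; 0 0 0 1]
T2·T1 = [-10/13 -12/13 0 0; 24/13 -5/13 0 0; 0 0 2 0; 0 0 0 1]
det M = 4; M⁻¹ = [-5/26 6/13 0 0; -12/13 -5/13 0 0; 0 0 1/2 0; 0 0 0 1]
M⁻¹ · (37/26, 59/52, 3)ᵀ = (1/4, -7/4, 3/2)ᵀ

p = (1/4, -7/4, 3/2)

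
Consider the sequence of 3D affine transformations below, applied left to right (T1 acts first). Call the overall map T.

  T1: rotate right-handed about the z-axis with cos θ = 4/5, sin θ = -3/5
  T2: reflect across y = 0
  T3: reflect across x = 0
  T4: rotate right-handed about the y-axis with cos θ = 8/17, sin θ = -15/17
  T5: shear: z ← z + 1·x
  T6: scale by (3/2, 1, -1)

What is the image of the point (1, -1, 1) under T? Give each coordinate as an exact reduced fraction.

T(p) = (-249/170, 7/5, 58/85)

T1 rotate right-handed about the z-axis with cos θ = 4/5, sin θ = -3/5: (1, -1, 1) → (1/5, -7/5, 1)
T2 reflect across y = 0: (1/5, -7/5, 1) → (1/5, 7/5, 1)
T3 reflect across x = 0: (1/5, 7/5, 1) → (-1/5, 7/5, 1)
T4 rotate right-handed about the y-axis with cos θ = 8/17, sin θ = -15/17: (-1/5, 7/5, 1) → (-83/85, 7/5, 5/17)
T5 shear: z ← z + 1·x: (-83/85, 7/5, 5/17) → (-83/85, 7/5, -58/85)
T6 scale by (3/2, 1, -1): (-83/85, 7/5, -58/85) → (-249/170, 7/5, 58/85)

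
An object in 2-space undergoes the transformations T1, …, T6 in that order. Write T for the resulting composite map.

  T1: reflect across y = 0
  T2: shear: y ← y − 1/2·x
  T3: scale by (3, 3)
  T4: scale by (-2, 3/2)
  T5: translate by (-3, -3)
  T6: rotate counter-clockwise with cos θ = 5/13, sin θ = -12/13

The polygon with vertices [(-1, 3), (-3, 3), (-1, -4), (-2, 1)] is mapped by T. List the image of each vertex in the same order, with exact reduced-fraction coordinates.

T1 reflect across y = 0: (-1, 3) → (-1, -3); (-3, 3) → (-3, -3); (-1, -4) → (-1, 4); (-2, 1) → (-2, -1)
T2 shear: y ← y − 1/2·x: (-1, -3) → (-1, -5/2); (-3, -3) → (-3, -3/2); (-1, 4) → (-1, 9/2); (-2, -1) → (-2, 0)
T3 scale by (3, 3): (-1, -5/2) → (-3, -15/2); (-3, -3/2) → (-9, -9/2); (-1, 9/2) → (-3, 27/2); (-2, 0) → (-6, 0)
T4 scale by (-2, 3/2): (-3, -15/2) → (6, -45/4); (-9, -9/2) → (18, -27/4); (-3, 27/2) → (6, 81/4); (-6, 0) → (12, 0)
T5 translate by (-3, -3): (6, -45/4) → (3, -57/4); (18, -27/4) → (15, -39/4); (6, 81/4) → (3, 69/4); (12, 0) → (9, -3)
T6 rotate counter-clockwise with cos θ = 5/13, sin θ = -12/13: (3, -57/4) → (-12, -33/4); (15, -39/4) → (-42/13, -915/52); (3, 69/4) → (222/13, 201/52); (9, -3) → (9/13, -123/13)

image vertices: (-12, -33/4), (-42/13, -915/52), (222/13, 201/52), (9/13, -123/13)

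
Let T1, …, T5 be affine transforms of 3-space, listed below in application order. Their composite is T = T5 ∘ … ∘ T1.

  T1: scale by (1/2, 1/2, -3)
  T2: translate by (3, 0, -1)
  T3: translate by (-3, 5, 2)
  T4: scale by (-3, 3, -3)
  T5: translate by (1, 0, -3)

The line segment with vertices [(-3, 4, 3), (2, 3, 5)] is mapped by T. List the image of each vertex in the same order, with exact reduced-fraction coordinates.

T1 scale by (1/2, 1/2, -3): (-3, 4, 3) → (-3/2, 2, -9); (2, 3, 5) → (1, 3/2, -15)
T2 translate by (3, 0, -1): (-3/2, 2, -9) → (3/2, 2, -10); (1, 3/2, -15) → (4, 3/2, -16)
T3 translate by (-3, 5, 2): (3/2, 2, -10) → (-3/2, 7, -8); (4, 3/2, -16) → (1, 13/2, -14)
T4 scale by (-3, 3, -3): (-3/2, 7, -8) → (9/2, 21, 24); (1, 13/2, -14) → (-3, 39/2, 42)
T5 translate by (1, 0, -3): (9/2, 21, 24) → (11/2, 21, 21); (-3, 39/2, 42) → (-2, 39/2, 39)

image vertices: (11/2, 21, 21), (-2, 39/2, 39)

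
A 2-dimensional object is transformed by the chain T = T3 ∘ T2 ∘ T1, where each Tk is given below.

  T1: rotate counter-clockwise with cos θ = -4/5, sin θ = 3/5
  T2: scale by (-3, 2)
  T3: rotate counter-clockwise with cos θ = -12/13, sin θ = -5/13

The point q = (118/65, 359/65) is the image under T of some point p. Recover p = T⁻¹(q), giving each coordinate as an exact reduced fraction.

p = (-7/3, 1)

T1 = [-4/5 -3/5 0; 3/5 -4/5 0; 0 0 1]
T2·T1 = [12/5 9/5 0; 6/5 -8/5 0; 0 0 1]
T3·…·T1 = [-114/65 -148/65 0; -132/65 51/65 0; 0 0 1]
det M = -6; M⁻¹ = [-17/130 -74/195 0; -22/65 19/65 0; 0 0 1]
M⁻¹ · (118/65, 359/65)ᵀ = (-7/3, 1)ᵀ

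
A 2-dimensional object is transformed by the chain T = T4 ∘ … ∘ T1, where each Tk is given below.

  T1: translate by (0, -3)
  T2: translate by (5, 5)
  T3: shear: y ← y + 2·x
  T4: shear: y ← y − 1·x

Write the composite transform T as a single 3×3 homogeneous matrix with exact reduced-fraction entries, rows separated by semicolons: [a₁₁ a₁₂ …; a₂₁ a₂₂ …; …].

T1 = [1 0 0; 0 1 -3; 0 0 1]
T2·T1 = [1 0 5; 0 1 2; 0 0 1]
T3·…·T1 = [1 0 5; 2 1 12; 0 0 1]
T4·…·T1 = [1 0 5; 1 1 7; 0 0 1]

T = [1 0 5; 1 1 7; 0 0 1]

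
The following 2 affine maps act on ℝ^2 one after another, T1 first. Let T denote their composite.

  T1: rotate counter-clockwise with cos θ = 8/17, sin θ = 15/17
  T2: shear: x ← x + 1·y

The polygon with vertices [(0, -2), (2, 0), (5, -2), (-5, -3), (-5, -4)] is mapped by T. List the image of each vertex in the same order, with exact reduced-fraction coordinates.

T1 rotate counter-clockwise with cos θ = 8/17, sin θ = 15/17: (0, -2) → (30/17, -16/17); (2, 0) → (16/17, 30/17); (5, -2) → (70/17, 59/17); (-5, -3) → (5/17, -99/17); (-5, -4) → (20/17, -107/17)
T2 shear: x ← x + 1·y: (30/17, -16/17) → (14/17, -16/17); (16/17, 30/17) → (46/17, 30/17); (70/17, 59/17) → (129/17, 59/17); (5/17, -99/17) → (-94/17, -99/17); (20/17, -107/17) → (-87/17, -107/17)

image vertices: (14/17, -16/17), (46/17, 30/17), (129/17, 59/17), (-94/17, -99/17), (-87/17, -107/17)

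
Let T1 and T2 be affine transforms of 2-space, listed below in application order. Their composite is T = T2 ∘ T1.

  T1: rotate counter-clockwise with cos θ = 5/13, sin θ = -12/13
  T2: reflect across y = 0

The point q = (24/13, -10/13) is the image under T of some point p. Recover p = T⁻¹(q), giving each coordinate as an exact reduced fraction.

p = (0, 2)

T1 = [5/13 12/13 0; -12/13 5/13 0; 0 0 1]
T2·T1 = [5/13 12/13 0; 12/13 -5/13 0; 0 0 1]
det M = -1; M⁻¹ = [5/13 12/13 0; 12/13 -5/13 0; 0 0 1]
M⁻¹ · (24/13, -10/13)ᵀ = (0, 2)ᵀ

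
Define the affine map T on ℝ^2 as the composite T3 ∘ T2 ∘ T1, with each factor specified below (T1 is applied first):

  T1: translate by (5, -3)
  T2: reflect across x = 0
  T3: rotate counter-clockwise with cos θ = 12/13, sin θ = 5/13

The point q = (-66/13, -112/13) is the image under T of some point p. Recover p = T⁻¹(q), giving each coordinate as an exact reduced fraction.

p = (3, -3)

T1 = [1 0 5; 0 1 -3; 0 0 1]
T2·T1 = [-1 0 -5; 0 1 -3; 0 0 1]
T3·…·T1 = [-12/13 -5/13 -45/13; -5/13 12/13 -61/13; 0 0 1]
det M = -1; M⁻¹ = [-12/13 -5/13 -5; -5/13 12/13 3; 0 0 1]
M⁻¹ · (-66/13, -112/13)ᵀ = (3, -3)ᵀ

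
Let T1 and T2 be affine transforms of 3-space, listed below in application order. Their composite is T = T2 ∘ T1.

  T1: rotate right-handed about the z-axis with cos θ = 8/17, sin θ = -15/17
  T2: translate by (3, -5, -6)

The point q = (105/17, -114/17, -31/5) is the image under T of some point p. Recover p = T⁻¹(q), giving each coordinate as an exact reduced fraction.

T1 = [8/17 15/17 0 0; -15/17 8/17 0 0; 0 0 1 0; 0 0 0 1]
T2·T1 = [8/17 15/17 0 3; -15/17 8/17 0 -5; 0 0 1 -6; 0 0 0 1]
det M = 1; M⁻¹ = [8/17 -15/17 0 -99/17; 15/17 8/17 0 -5/17; 0 0 1 6; 0 0 0 1]
M⁻¹ · (105/17, -114/17, -31/5)ᵀ = (3, 2, -1/5)ᵀ

p = (3, 2, -1/5)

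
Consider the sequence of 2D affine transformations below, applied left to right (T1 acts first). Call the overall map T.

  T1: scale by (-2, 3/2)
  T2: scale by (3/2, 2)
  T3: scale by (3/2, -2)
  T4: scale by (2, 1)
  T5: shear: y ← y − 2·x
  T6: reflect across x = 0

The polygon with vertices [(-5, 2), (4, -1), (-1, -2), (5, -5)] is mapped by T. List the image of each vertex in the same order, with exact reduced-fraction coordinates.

image vertices: (-45, -102), (36, 78), (-9, -6), (45, 120)

T1 scale by (-2, 3/2): (-5, 2) → (10, 3); (4, -1) → (-8, -3/2); (-1, -2) → (2, -3); (5, -5) → (-10, -15/2)
T2 scale by (3/2, 2): (10, 3) → (15, 6); (-8, -3/2) → (-12, -3); (2, -3) → (3, -6); (-10, -15/2) → (-15, -15)
T3 scale by (3/2, -2): (15, 6) → (45/2, -12); (-12, -3) → (-18, 6); (3, -6) → (9/2, 12); (-15, -15) → (-45/2, 30)
T4 scale by (2, 1): (45/2, -12) → (45, -12); (-18, 6) → (-36, 6); (9/2, 12) → (9, 12); (-45/2, 30) → (-45, 30)
T5 shear: y ← y − 2·x: (45, -12) → (45, -102); (-36, 6) → (-36, 78); (9, 12) → (9, -6); (-45, 30) → (-45, 120)
T6 reflect across x = 0: (45, -102) → (-45, -102); (-36, 78) → (36, 78); (9, -6) → (-9, -6); (-45, 120) → (45, 120)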